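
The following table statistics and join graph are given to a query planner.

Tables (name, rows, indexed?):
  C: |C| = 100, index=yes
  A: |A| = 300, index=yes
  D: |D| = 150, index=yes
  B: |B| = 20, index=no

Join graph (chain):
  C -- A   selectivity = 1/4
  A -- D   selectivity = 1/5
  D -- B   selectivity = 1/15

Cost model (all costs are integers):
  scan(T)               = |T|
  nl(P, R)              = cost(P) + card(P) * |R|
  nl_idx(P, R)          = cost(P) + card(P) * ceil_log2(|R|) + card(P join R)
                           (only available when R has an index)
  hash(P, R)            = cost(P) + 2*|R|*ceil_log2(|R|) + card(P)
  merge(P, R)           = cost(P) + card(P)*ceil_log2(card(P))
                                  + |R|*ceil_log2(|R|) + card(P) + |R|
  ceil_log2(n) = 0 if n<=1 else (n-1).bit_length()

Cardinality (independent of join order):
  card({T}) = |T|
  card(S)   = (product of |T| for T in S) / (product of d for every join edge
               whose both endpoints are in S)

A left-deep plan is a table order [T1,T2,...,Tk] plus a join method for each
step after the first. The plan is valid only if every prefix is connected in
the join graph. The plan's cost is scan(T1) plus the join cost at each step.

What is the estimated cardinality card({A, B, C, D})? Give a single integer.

Tables in S: A(300), B(20), C(100), D(150)
Edges inside S: C-A(d=4), A-D(d=5), D-B(d=15)
numerator = 300 * 20 * 100 * 150 = 90000000
denominator = 4 * 5 * 15 = 300
card(S) = 90000000 / 300 = 300000

300000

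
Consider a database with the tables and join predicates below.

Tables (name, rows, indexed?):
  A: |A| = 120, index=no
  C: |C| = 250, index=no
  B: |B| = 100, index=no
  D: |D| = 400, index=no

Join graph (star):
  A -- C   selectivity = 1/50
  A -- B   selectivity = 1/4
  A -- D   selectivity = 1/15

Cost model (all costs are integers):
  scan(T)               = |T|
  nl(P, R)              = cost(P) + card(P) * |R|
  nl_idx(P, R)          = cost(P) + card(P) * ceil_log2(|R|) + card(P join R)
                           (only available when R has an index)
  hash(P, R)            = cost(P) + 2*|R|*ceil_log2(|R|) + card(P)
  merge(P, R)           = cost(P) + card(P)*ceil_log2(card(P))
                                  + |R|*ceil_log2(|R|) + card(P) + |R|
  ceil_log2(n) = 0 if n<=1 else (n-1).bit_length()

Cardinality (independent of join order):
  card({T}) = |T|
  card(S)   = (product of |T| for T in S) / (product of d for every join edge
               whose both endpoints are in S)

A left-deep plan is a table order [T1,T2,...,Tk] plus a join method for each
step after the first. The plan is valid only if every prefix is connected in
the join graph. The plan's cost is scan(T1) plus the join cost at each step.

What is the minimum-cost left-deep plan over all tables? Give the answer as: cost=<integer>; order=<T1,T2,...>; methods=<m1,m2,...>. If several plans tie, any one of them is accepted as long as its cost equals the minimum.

Selinger DP (subsets sized 1..n):
  {A}: scan cost=120, card=120
  {C}: scan cost=250, card=250
  {B}: scan cost=100, card=100
  {D}: scan cost=400, card=400
  {AC}: card=600; try (A,hash)→2180, (C,merge)→3330, (A,merge)→3460, (C,hash)→4240, (C,nl)→30120, (A,nl)→30250; best=2180 via (A,hash)
  {AB}: card=3000; try (B,hash)→1640, (A,merge)→1860, (B,merge)→1880, (A,hash)→1880, (A,nl)→12100, (B,nl)→12120; best=1640 via (B,hash)
  {AD}: card=3200; try (A,hash)→2480, (D,merge)→5080, (A,merge)→5360, (D,hash)→7440, (D,nl)→48120, (A,nl)→48400; best=2480 via (A,hash)
  {ABC}: card=15000; try (B,hash)→4180, (C,hash)→8640, (B,merge)→9580, (C,merge)→42890, (B,nl)→62180, (C,nl)→751640; best=4180 via (B,hash)
  {ACD}: card=16000; try (C,hash)→9680, (D,hash)→9980, (D,merge)→12780, (C,merge)→46330, (D,nl)→242180, (C,nl)→802480; best=9680 via (C,hash)
  {ABD}: card=80000; try (B,hash)→7080, (D,hash)→11840, (D,merge)→44640, (B,merge)→44880, (B,nl)→322480, (D,nl)→1201640; best=7080 via (B,hash)
  {ABCD}: card=400000; try (D,hash)→26380, (B,hash)→27080, (C,hash)→91080, (D,merge)→233180, (B,merge)→250480, (C,merge)→1449330 …(+3); best=26380 via (D,hash)

cost=26380; order=C,A,B,D; methods=hash,hash,hash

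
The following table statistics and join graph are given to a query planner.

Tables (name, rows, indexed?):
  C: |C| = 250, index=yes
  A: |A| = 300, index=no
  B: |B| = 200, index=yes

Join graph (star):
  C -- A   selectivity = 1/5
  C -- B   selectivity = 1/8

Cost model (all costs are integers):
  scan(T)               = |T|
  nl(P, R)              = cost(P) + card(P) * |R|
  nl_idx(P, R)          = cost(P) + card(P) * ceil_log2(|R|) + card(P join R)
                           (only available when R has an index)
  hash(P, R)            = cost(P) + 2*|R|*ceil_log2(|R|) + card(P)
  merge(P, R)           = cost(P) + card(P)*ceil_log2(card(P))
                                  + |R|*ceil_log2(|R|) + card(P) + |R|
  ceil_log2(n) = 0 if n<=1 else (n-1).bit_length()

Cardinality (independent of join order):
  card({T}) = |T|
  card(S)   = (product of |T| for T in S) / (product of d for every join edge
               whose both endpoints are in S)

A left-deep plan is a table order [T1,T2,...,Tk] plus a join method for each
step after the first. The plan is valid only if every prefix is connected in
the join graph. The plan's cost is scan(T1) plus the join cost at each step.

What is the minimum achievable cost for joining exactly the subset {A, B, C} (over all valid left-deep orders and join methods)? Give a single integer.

Selinger DP over subsets of {A,B,C}:
  {C}: scan cost=250, card=250
  {A}: scan cost=300, card=300
  {B}: scan cost=200, card=200
  {AC}: card=15000; try (C,hash)→4600, (A,merge)→5500, (C,merge)→5550, (A,hash)→5900, (C,nl_idx)→17700, (A,nl)→75250 …(+1); best=4600 via (C,hash)
  {BC}: card=6250; try (B,hash)→3700, (C,merge)→4250, (B,merge)→4300, (C,hash)→4400, (C,nl_idx)→8050, (B,nl_idx)→8500 …(+2); best=3700 via (B,hash)
  {ABC}: card=375000; try (A,hash)→15350, (B,hash)→22800, (A,merge)→94200, (B,merge)→231400, (B,nl_idx)→499600, (A,nl)→1878700 …(+1); best=15350 via (A,hash)

15350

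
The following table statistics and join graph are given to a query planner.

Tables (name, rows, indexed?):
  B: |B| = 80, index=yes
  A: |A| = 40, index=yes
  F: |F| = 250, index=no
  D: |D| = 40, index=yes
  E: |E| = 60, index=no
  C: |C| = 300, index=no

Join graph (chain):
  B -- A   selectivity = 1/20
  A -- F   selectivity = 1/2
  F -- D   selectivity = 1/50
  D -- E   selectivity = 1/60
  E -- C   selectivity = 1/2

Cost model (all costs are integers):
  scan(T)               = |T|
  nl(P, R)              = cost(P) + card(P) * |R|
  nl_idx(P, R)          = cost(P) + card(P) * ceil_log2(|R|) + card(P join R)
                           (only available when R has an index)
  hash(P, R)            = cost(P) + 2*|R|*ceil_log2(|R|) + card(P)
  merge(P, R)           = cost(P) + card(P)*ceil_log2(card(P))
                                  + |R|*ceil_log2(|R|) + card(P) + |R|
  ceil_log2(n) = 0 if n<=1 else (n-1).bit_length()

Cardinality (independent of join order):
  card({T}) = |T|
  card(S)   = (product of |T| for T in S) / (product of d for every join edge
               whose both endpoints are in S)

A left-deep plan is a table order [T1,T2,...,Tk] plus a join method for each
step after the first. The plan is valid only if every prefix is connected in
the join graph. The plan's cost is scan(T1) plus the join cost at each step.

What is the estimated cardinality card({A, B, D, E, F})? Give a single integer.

16000

Tables in S: A(40), B(80), D(40), E(60), F(250)
Edges inside S: B-A(d=20), A-F(d=2), F-D(d=50), D-E(d=60)
numerator = 40 * 80 * 40 * 60 * 250 = 1920000000
denominator = 20 * 2 * 50 * 60 = 120000
card(S) = 1920000000 / 120000 = 16000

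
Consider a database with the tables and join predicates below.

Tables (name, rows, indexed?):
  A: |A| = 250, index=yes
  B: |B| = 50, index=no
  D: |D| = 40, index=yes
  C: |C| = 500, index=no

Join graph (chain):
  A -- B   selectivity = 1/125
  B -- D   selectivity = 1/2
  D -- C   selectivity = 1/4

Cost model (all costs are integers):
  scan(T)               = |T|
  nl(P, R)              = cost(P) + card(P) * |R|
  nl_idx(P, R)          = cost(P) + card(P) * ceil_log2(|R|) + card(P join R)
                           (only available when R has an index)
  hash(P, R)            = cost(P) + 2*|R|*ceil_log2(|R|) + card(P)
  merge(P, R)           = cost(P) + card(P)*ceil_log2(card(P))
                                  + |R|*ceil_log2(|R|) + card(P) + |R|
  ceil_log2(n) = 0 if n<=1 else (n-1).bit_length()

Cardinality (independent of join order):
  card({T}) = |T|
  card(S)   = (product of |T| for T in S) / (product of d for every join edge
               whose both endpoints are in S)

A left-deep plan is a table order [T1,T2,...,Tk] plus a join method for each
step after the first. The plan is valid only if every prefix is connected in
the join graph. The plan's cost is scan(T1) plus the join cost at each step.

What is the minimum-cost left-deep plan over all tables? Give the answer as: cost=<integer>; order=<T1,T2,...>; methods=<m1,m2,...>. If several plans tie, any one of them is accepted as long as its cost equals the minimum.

Selinger DP (subsets sized 1..n):
  {A}: scan cost=250, card=250
  {B}: scan cost=50, card=50
  {D}: scan cost=40, card=40
  {C}: scan cost=500, card=500
  {AB}: card=100; try (A,nl_idx)→550, (B,hash)→1100, (A,merge)→2650, (B,merge)→2850, (A,hash)→4100, (A,nl)→12550 …(+1); best=550 via (A,nl_idx)
  {BD}: card=1000; try (D,hash)→580, (B,merge)→670, (D,merge)→680, (B,hash)→680, (D,nl_idx)→1350, (B,nl)→2040 …(+1); best=580 via (D,hash)
  {CD}: card=5000; try (D,hash)→1480, (C,merge)→5320, (D,merge)→5780, (D,nl_idx)→8500, (C,hash)→9080, (C,nl)→20040 …(+1); best=1480 via (D,hash)
  {ABD}: card=2000; try (D,hash)→1130, (D,merge)→1630, (D,nl_idx)→3150, (D,nl)→4550, (A,hash)→5580, (A,nl_idx)→10580 …(+2); best=1130 via (D,hash)
  {BCD}: card=125000; try (B,hash)→7080, (C,hash)→10580, (C,merge)→16580, (B,merge)→71830, (B,nl)→251480, (C,nl)→500580; best=7080 via (B,hash)
  {ABCD}: card=250000; try (C,hash)→12130, (C,merge)→30130, (A,hash)→136080, (C,nl)→1001130, (A,nl_idx)→1257080, (A,merge)→2259330 …(+1); best=12130 via (C,hash)

cost=12130; order=B,A,D,C; methods=nl_idx,hash,hash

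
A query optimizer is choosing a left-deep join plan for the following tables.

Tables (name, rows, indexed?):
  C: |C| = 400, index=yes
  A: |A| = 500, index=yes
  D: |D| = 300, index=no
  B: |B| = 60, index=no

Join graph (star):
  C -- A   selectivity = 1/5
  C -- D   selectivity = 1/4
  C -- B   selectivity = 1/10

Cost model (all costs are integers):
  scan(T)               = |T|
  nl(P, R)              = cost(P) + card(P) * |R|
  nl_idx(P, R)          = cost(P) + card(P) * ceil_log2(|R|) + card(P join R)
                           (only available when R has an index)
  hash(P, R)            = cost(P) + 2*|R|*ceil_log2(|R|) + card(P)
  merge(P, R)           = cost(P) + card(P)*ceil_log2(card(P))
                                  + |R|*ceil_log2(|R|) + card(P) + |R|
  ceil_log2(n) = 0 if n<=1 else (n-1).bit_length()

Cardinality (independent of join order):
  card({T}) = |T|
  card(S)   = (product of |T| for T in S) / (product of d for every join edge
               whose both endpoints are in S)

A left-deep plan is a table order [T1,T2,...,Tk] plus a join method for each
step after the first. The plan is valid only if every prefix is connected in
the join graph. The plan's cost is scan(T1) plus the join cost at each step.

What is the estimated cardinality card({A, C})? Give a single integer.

40000

Tables in S: A(500), C(400)
Edges inside S: C-A(d=5)
numerator = 500 * 400 = 200000
denominator = 5 = 5
card(S) = 200000 / 5 = 40000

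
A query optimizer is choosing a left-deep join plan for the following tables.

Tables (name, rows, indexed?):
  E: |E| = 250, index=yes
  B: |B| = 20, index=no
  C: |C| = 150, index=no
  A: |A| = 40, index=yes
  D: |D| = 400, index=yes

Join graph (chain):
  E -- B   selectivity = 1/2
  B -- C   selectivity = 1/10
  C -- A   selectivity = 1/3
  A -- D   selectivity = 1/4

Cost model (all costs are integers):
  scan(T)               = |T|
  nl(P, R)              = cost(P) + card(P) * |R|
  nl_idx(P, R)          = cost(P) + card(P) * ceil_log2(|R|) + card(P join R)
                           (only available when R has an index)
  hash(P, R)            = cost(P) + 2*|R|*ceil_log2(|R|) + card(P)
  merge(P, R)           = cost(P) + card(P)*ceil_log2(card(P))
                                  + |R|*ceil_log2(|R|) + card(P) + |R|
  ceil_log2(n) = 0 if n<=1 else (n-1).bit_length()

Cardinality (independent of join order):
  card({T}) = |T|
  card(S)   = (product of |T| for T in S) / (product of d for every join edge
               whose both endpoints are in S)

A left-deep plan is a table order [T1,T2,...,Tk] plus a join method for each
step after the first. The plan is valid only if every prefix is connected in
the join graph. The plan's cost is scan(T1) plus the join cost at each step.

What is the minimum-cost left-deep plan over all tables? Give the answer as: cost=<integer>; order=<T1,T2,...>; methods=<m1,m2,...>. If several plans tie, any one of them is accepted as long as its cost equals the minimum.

cost=416480; order=C,B,A,D,E; methods=hash,hash,hash,hash

Selinger DP (subsets sized 1..n):
  {E}: scan cost=250, card=250
  {B}: scan cost=20, card=20
  {C}: scan cost=150, card=150
  {A}: scan cost=40, card=40
  {D}: scan cost=400, card=400
  {BE}: card=2500; try (B,hash)→700, (E,merge)→2390, (B,merge)→2620, (E,nl_idx)→2680, (E,hash)→4040, (E,nl)→5020 …(+1); best=700 via (B,hash)
  {BC}: card=300; try (B,hash)→500, (C,merge)→1490, (B,merge)→1620, (C,hash)→2440, (C,nl)→3020, (B,nl)→3150; best=500 via (B,hash)
  {AC}: card=2000; try (A,hash)→780, (C,merge)→1670, (A,merge)→1780, (C,hash)→2480, (A,nl_idx)→3050, (C,nl)→6040 …(+1); best=780 via (A,hash)
  {AD}: card=4000; try (A,hash)→1280, (D,merge)→4320, (D,nl_idx)→4400, (A,merge)→4680, (A,nl_idx)→6800, (D,hash)→7280 …(+2); best=1280 via (A,hash)
  {BCE}: card=37500; try (E,hash)→4800, (C,hash)→5600, (E,merge)→5750, (C,merge)→34550, (E,nl_idx)→40400, (E,nl)→75500 …(+1); best=4800 via (E,hash)
  {ABC}: card=4000; try (A,hash)→1280, (B,hash)→2980, (A,merge)→3780, (A,nl_idx)→6300, (A,nl)→12500, (B,merge)→24900 …(+1); best=1280 via (A,hash)
  {ACD}: card=200000; try (C,hash)→7680, (D,hash)→9980, (D,merge)→28780, (C,merge)→54630, (D,nl_idx)→218780, (C,nl)→601280 …(+1); best=7680 via (C,hash)
  {ABCE}: card=500000; try (E,hash)→9280, (A,hash)→42780, (E,merge)→55530, (E,nl_idx)→533280, (A,merge)→642580, (A,nl_idx)→729800 …(+2); best=9280 via (E,hash)
  {ABCD}: card=400000; try (D,hash)→12480, (D,merge)→57280, (B,hash)→207880, (D,nl_idx)→437280, (D,nl)→1601280, (B,merge)→3807800 …(+1); best=12480 via (D,hash)
  {ABCDE}: card=50000000; try (E,hash)→416480, (D,hash)→516480, (E,merge)→8014730, (D,merge)→10013280, (E,nl_idx)→53212480, (D,nl_idx)→54509280 …(+2); best=416480 via (E,hash)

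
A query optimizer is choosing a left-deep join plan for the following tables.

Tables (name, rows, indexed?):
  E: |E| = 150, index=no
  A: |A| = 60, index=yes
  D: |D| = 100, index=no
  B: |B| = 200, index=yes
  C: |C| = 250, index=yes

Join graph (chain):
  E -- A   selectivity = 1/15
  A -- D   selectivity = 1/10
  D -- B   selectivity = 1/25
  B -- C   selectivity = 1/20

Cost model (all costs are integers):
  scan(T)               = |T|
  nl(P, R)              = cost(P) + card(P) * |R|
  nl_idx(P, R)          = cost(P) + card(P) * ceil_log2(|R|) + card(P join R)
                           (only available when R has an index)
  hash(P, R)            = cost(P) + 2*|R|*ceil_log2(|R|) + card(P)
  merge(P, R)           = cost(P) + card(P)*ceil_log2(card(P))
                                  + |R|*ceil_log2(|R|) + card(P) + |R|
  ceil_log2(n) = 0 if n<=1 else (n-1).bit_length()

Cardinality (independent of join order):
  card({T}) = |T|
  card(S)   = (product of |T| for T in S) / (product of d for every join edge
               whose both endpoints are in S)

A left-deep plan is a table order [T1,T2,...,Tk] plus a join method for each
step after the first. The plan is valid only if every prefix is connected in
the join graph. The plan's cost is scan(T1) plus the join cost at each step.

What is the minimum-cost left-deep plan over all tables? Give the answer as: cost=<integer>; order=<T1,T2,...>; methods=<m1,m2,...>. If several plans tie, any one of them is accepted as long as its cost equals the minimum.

Selinger DP (subsets sized 1..n):
  {E}: scan cost=150, card=150
  {A}: scan cost=60, card=60
  {D}: scan cost=100, card=100
  {B}: scan cost=200, card=200
  {C}: scan cost=250, card=250
  {AE}: card=600; try (A,hash)→1020, (A,nl_idx)→1650, (E,merge)→1830, (A,merge)→1920, (E,hash)→2520, (E,nl)→9060 …(+1); best=1020 via (A,hash)
  {AD}: card=600; try (A,hash)→920, (D,merge)→1280, (A,nl_idx)→1300, (A,merge)→1320, (D,hash)→1520, (D,nl)→6060 …(+1); best=920 via (A,hash)
  {BD}: card=800; try (B,nl_idx)→1700, (D,hash)→1800, (B,merge)→2700, (D,merge)→2800, (B,hash)→3400, (B,nl)→20100 …(+1); best=1700 via (B,nl_idx)
  {BC}: card=2500; try (B,hash)→3700, (C,merge)→4250, (C,nl_idx)→4300, (B,merge)→4300, (C,hash)→4400, (B,nl_idx)→4750 …(+2); best=3700 via (B,hash)
  {ADE}: card=6000; try (D,hash)→3020, (E,hash)→3920, (D,merge)→8420, (E,merge)→8870, (D,nl)→61020, (E,nl)→90920; best=3020 via (D,hash)
  {ABD}: card=4800; try (A,hash)→3220, (B,hash)→4720, (B,merge)→9320, (B,nl_idx)→10520, (A,merge)→10920, (A,nl_idx)→11300 …(+2); best=3220 via (A,hash)
  {BCD}: card=10000; try (C,hash)→6500, (D,hash)→7600, (C,merge)→12750, (C,nl_idx)→18100, (D,merge)→37000, (C,nl)→201700 …(+1); best=6500 via (C,hash)
  {ABDE}: card=48000; try (E,hash)→10420, (B,hash)→12220, (E,merge)→71770, (B,merge)→88820, (B,nl_idx)→99020, (E,nl)→723220 …(+1); best=10420 via (E,hash)
  {ABCD}: card=60000; try (C,hash)→12020, (A,hash)→17220, (C,merge)→72670, (C,nl_idx)→101620, (A,nl_idx)→126500, (A,merge)→156920 …(+2); best=12020 via (C,hash)
  {ABCDE}: card=600000; try (C,hash)→62420, (E,hash)→74420, (C,merge)→828670, (C,nl_idx)→994420, (E,merge)→1033370, (E,nl)→9012020 …(+1); best=62420 via (C,hash)

cost=62420; order=D,B,A,E,C; methods=nl_idx,hash,hash,hash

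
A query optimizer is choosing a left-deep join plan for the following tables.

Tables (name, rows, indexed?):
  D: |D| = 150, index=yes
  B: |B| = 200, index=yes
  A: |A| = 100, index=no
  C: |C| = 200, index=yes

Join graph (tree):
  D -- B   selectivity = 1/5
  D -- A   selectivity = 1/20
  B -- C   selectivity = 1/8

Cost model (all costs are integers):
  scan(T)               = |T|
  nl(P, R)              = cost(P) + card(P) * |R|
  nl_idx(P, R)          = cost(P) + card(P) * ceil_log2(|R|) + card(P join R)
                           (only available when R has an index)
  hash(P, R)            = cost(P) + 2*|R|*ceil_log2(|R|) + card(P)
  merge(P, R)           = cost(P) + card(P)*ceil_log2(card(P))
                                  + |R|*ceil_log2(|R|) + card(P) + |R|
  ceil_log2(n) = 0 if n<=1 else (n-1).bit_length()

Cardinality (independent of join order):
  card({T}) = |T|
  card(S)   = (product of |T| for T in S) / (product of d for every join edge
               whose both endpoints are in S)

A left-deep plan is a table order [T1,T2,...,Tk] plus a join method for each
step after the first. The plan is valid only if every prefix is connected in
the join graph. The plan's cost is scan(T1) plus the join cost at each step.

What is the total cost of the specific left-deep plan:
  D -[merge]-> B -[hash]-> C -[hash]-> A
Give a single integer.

163900

step 1: scan D: cost=150, card=150
step 2: join B via merge
    card(P join B) = 150*200/(5) = 6000
    cost = 150 + 150*8 + 200*8 + 150 + 200 = 3300
step 3: join C via hash
    card(P join C) = 6000*200/(8) = 150000
    cost = 3300 + 2*200*8 + 6000 = 12500
step 4: join A via hash
    card(P join A) = 150000*100/(20) = 750000
    cost = 12500 + 2*100*7 + 150000 = 163900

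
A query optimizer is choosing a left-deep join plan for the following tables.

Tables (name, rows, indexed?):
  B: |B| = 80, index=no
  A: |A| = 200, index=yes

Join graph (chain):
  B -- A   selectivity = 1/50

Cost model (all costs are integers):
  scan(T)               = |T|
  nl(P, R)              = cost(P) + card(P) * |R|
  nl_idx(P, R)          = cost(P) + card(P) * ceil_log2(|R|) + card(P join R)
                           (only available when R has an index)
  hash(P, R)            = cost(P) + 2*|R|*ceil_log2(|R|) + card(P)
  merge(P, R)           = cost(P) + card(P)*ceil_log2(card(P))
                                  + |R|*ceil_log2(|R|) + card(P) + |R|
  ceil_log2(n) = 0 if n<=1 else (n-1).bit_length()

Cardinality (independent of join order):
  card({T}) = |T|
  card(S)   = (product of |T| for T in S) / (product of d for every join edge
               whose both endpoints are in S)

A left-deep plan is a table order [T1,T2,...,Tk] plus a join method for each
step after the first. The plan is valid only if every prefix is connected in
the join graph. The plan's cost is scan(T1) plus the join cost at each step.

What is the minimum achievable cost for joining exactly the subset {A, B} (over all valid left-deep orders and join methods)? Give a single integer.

Selinger DP over subsets of {A,B}:
  {B}: scan cost=80, card=80
  {A}: scan cost=200, card=200
  {AB}: card=320; try (A,nl_idx)→1040, (B,hash)→1520, (A,merge)→2520, (B,merge)→2640, (A,hash)→3360, (A,nl)→16080 …(+1); best=1040 via (A,nl_idx)

1040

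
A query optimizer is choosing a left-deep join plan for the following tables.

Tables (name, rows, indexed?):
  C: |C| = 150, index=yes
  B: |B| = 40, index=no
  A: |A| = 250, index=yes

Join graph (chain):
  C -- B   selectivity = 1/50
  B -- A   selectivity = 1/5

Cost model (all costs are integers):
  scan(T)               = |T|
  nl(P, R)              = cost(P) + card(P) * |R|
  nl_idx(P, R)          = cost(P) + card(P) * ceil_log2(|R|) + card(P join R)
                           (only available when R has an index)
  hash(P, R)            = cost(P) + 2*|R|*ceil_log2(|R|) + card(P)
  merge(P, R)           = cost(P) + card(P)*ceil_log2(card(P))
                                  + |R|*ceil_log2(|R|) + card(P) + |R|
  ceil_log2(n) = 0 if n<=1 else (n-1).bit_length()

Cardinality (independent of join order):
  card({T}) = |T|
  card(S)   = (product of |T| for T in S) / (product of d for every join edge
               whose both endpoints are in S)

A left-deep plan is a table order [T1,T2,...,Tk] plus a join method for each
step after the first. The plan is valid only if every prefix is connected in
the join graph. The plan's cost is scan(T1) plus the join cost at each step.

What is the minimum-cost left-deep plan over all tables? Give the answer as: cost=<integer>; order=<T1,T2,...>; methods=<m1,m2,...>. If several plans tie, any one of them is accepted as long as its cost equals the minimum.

cost=3690; order=B,C,A; methods=nl_idx,merge

Selinger DP (subsets sized 1..n):
  {C}: scan cost=150, card=150
  {B}: scan cost=40, card=40
  {A}: scan cost=250, card=250
  {BC}: card=120; try (C,nl_idx)→480, (B,hash)→780, (C,merge)→1670, (B,merge)→1780, (C,hash)→2480, (C,nl)→6040 …(+1); best=480 via (C,nl_idx)
  {AB}: card=2000; try (B,hash)→980, (A,nl_idx)→2360, (A,merge)→2570, (B,merge)→2780, (A,hash)→4080, (A,nl)→10040 …(+1); best=980 via (B,hash)
  {ABC}: card=6000; try (A,merge)→3690, (A,hash)→4600, (C,hash)→5380, (A,nl_idx)→7440, (C,nl_idx)→22980, (C,merge)→26330 …(+2); best=3690 via (A,merge)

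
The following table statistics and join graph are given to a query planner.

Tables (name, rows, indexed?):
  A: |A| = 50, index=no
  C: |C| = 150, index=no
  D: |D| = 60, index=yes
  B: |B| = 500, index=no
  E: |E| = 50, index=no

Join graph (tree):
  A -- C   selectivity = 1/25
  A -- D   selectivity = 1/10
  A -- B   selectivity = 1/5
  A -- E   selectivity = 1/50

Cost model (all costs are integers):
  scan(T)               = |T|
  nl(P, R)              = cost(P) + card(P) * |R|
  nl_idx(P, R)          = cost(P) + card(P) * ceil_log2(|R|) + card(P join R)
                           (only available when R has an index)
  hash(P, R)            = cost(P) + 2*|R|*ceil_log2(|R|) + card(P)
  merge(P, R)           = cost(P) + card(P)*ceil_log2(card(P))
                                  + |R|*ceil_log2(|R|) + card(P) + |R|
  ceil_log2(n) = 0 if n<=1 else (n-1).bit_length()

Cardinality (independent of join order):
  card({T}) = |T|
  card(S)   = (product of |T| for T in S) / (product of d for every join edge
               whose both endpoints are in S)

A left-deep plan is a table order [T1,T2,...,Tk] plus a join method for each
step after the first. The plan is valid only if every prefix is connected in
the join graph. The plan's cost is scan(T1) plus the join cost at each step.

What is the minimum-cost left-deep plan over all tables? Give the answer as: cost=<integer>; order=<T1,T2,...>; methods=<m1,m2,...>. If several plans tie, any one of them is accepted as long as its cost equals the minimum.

cost=13620; order=C,A,E,D,B; methods=hash,hash,hash,hash

Selinger DP (subsets sized 1..n):
  {A}: scan cost=50, card=50
  {C}: scan cost=150, card=150
  {D}: scan cost=60, card=60
  {B}: scan cost=500, card=500
  {E}: scan cost=50, card=50
  {AC}: card=300; try (A,hash)→900, (C,merge)→1750, (A,merge)→1850, (C,hash)→2500, (C,nl)→7550, (A,nl)→7650; best=900 via (A,hash)
  {AD}: card=300; try (D,nl_idx)→650, (A,hash)→720, (D,hash)→820, (D,merge)→820, (A,merge)→830, (D,nl)→3050 …(+1); best=650 via (D,nl_idx)
  {AB}: card=5000; try (A,hash)→1600, (B,merge)→5400, (A,merge)→5850, (B,hash)→9100, (B,nl)→25050, (A,nl)→25500; best=1600 via (A,hash)
  {AE}: card=50; try (E,hash)→700, (A,hash)→700, (E,merge)→750, (A,merge)→750, (E,nl)→2550, (A,nl)→2550; best=700 via (E,hash)
  {ACD}: card=1800; try (D,hash)→1920, (C,hash)→3350, (D,merge)→4320, (D,nl_idx)→4500, (C,merge)→5000, (D,nl)→18900 …(+1); best=1920 via (D,hash)
  {ABC}: card=30000; try (B,merge)→8900, (C,hash)→9000, (B,hash)→10200, (C,merge)→72950, (B,nl)→150900, (C,nl)→751600; best=8900 via (B,merge)
  {ACE}: card=300; try (E,hash)→1800, (C,merge)→2400, (C,hash)→3150, (E,merge)→4250, (C,nl)→8200, (E,nl)→15900; best=1800 via (E,hash)
  {ABD}: card=30000; try (D,hash)→7320, (B,merge)→8650, (B,hash)→9950, (D,nl_idx)→61600, (D,merge)→72020, (B,nl)→150650 …(+1); best=7320 via (D,hash)
  {ADE}: card=300; try (D,nl_idx)→1300, (D,hash)→1470, (D,merge)→1470, (E,hash)→1550, (D,nl)→3700, (E,merge)→4000 …(+1); best=1300 via (D,nl_idx)
  {ABE}: card=5000; try (B,merge)→6050, (E,hash)→7200, (B,hash)→9750, (B,nl)→25700, (E,merge)→71950, (E,nl)→251600; best=6050 via (B,merge)
  {ABCD}: card=180000; try (B,hash)→12720, (B,merge)→28520, (D,hash)→39620, (C,hash)→39720, (D,nl_idx)→368900, (C,merge)→488670 …(+4); best=12720 via (B,hash)
  {ACDE}: card=1800; try (D,hash)→2820, (C,hash)→4000, (E,hash)→4320, (D,merge)→5220, (D,nl_idx)→5400, (C,merge)→5650 …(+4); best=2820 via (D,hash)
  {ABCE}: card=30000; try (B,merge)→9800, (B,hash)→11100, (C,hash)→13450, (E,hash)→39500, (C,merge)→77400, (B,nl)→151800 …(+3); best=9800 via (B,merge)
  {ABDE}: card=30000; try (B,merge)→9300, (B,hash)→10600, (D,hash)→11770, (E,hash)→37920, (D,nl_idx)→66050, (D,merge)→76470 …(+4); best=9300 via (B,merge)
  {ABCDE}: card=180000; try (B,hash)→13620, (B,merge)→29420, (D,hash)→40520, (C,hash)→41700, (E,hash)→193320, (D,nl_idx)→369800 …(+7); best=13620 via (B,hash)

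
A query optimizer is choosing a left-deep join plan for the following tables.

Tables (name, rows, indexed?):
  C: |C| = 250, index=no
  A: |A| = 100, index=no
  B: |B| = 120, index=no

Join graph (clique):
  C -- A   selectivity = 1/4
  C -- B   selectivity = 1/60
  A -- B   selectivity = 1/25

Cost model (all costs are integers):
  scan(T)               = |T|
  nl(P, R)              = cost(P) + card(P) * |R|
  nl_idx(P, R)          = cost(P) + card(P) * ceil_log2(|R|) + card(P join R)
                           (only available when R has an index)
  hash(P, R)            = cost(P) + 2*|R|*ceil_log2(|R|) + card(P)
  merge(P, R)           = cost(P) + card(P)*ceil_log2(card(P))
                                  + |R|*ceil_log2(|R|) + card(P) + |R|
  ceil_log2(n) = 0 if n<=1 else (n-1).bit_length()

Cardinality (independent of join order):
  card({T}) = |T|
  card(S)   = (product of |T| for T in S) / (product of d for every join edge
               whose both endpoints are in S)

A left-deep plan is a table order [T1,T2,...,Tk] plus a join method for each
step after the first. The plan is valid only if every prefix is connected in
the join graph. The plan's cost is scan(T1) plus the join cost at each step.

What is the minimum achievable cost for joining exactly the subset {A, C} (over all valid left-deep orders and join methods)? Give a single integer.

1900

Selinger DP over subsets of {A,C}:
  {C}: scan cost=250, card=250
  {A}: scan cost=100, card=100
  {AC}: card=6250; try (A,hash)→1900, (C,merge)→3150, (A,merge)→3300, (C,hash)→4200, (C,nl)→25100, (A,nl)→25250; best=1900 via (A,hash)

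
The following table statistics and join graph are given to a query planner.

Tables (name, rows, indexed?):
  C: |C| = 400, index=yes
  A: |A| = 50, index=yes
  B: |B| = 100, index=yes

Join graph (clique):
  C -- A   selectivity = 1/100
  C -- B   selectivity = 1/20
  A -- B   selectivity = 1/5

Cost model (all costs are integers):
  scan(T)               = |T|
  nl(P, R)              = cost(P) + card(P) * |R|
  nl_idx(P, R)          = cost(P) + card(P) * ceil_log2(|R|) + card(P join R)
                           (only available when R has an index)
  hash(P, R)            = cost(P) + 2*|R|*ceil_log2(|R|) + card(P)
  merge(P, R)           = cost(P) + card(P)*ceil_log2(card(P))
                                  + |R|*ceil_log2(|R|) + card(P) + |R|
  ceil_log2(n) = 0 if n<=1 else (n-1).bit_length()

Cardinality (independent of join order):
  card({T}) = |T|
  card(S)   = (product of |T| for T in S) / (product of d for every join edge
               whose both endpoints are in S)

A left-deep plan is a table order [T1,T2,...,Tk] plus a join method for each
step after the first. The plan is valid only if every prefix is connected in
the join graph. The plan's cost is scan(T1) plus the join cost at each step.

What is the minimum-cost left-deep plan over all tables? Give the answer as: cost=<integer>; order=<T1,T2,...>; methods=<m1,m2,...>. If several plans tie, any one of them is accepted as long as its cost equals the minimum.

cost=2300; order=A,C,B; methods=nl_idx,hash

Selinger DP (subsets sized 1..n):
  {C}: scan cost=400, card=400
  {A}: scan cost=50, card=50
  {B}: scan cost=100, card=100
  {AC}: card=200; try (C,nl_idx)→700, (A,hash)→1400, (A,nl_idx)→3000, (C,merge)→4400, (A,merge)→4750, (C,hash)→7300 …(+2); best=700 via (C,nl_idx)
  {BC}: card=2000; try (B,hash)→2200, (C,nl_idx)→3000, (C,merge)→4900, (B,merge)→5200, (B,nl_idx)→5200, (C,hash)→7400 …(+2); best=2200 via (B,hash)
  {AB}: card=1000; try (A,hash)→800, (B,merge)→1200, (A,merge)→1250, (B,nl_idx)→1400, (B,hash)→1500, (A,nl_idx)→1700 …(+2); best=800 via (A,hash)
  {ABC}: card=200; try (B,hash)→2300, (B,nl_idx)→2300, (B,merge)→3300, (A,hash)→4800, (C,hash)→9000, (C,nl_idx)→10000 …(+6); best=2300 via (B,hash)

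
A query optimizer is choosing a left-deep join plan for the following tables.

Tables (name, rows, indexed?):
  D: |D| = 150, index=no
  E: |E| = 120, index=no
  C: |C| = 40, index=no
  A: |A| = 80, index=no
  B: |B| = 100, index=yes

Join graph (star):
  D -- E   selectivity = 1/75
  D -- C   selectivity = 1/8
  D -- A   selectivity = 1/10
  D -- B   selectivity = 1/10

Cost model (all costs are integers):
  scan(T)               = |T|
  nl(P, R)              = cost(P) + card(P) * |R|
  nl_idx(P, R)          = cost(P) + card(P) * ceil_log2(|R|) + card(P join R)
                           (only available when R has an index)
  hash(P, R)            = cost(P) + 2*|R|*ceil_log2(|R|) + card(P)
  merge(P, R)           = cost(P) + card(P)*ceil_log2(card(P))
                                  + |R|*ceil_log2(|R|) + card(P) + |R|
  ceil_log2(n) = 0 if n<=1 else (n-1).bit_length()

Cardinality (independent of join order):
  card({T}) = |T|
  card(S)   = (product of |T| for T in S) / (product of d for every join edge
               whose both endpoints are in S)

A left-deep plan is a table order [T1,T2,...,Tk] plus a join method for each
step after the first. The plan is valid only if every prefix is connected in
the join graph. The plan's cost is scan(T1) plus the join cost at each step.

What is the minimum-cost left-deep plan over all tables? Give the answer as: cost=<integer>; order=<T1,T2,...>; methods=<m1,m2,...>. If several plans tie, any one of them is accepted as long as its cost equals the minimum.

cost=16020; order=D,E,C,A,B; methods=hash,hash,hash,hash

Selinger DP (subsets sized 1..n):
  {D}: scan cost=150, card=150
  {E}: scan cost=120, card=120
  {C}: scan cost=40, card=40
  {A}: scan cost=80, card=80
  {B}: scan cost=100, card=100
  {DE}: card=240; try (E,hash)→1980, (D,merge)→2430, (E,merge)→2460, (D,hash)→2640, (D,nl)→18120, (E,nl)→18150; best=1980 via (E,hash)
  {CD}: card=750; try (C,hash)→780, (D,merge)→1670, (C,merge)→1780, (D,hash)→2480, (D,nl)→6040, (C,nl)→6150; best=780 via (C,hash)
  {AD}: card=1200; try (A,hash)→1420, (D,merge)→2070, (A,merge)→2140, (D,hash)→2560, (D,nl)→12080, (A,nl)→12150; best=1420 via (A,hash)
  {BD}: card=1500; try (B,hash)→1700, (D,merge)→2250, (B,merge)→2300, (D,hash)→2600, (B,nl_idx)→2700, (D,nl)→15100 …(+1); best=1700 via (B,hash)
  {CDE}: card=1200; try (C,hash)→2700, (E,hash)→3210, (C,merge)→4420, (E,merge)→9990, (C,nl)→11580, (E,nl)→90780; best=2700 via (C,hash)
  {ADE}: card=1920; try (A,hash)→3340, (E,hash)→4300, (A,merge)→4780, (E,merge)→16780, (A,nl)→21180, (E,nl)→145420; best=3340 via (A,hash)
  {BDE}: card=2400; try (B,hash)→3620, (E,hash)→4880, (B,merge)→4940, (B,nl_idx)→6060, (E,merge)→20660, (B,nl)→25980 …(+1); best=3620 via (B,hash)
  {ACD}: card=6000; try (A,hash)→2650, (C,hash)→3100, (A,merge)→9670, (C,merge)→16100, (C,nl)→49420, (A,nl)→60780; best=2650 via (A,hash)
  {BCD}: card=7500; try (B,hash)→2930, (C,hash)→3680, (B,merge)→9830, (B,nl_idx)→13530, (C,merge)→19980, (C,nl)→61700 …(+1); best=2930 via (B,hash)
  {ABD}: card=12000; try (B,hash)→4020, (A,hash)→4320, (B,merge)→16620, (A,merge)→20340, (B,nl_idx)→21820, (B,nl)→121420 …(+1); best=4020 via (B,hash)
  {ACDE}: card=9600; try (A,hash)→5020, (C,hash)→5740, (E,hash)→10330, (A,merge)→17740, (C,merge)→26660, (C,nl)→80140 …(+3); best=5020 via (A,hash)
  {BCDE}: card=12000; try (B,hash)→5300, (C,hash)→6500, (E,hash)→12110, (B,merge)→17900, (B,nl_idx)→23100, (C,merge)→35100 …(+4); best=5300 via (B,hash)
  {ABDE}: card=19200; try (B,hash)→6660, (A,hash)→7140, (E,hash)→17700, (B,merge)→27180, (A,merge)→35460, (B,nl_idx)→35980 …(+4); best=6660 via (B,hash)
  {ABCD}: card=60000; try (B,hash)→10050, (A,hash)→11550, (C,hash)→16500, (B,merge)→87450, (B,nl_idx)→104650, (A,merge)→108570 …(+4); best=10050 via (B,hash)
  {ABCDE}: card=96000; try (B,hash)→16020, (A,hash)→18420, (C,hash)→26340, (E,hash)→71730, (B,merge)→149820, (B,nl_idx)→168220 …(+7); best=16020 via (B,hash)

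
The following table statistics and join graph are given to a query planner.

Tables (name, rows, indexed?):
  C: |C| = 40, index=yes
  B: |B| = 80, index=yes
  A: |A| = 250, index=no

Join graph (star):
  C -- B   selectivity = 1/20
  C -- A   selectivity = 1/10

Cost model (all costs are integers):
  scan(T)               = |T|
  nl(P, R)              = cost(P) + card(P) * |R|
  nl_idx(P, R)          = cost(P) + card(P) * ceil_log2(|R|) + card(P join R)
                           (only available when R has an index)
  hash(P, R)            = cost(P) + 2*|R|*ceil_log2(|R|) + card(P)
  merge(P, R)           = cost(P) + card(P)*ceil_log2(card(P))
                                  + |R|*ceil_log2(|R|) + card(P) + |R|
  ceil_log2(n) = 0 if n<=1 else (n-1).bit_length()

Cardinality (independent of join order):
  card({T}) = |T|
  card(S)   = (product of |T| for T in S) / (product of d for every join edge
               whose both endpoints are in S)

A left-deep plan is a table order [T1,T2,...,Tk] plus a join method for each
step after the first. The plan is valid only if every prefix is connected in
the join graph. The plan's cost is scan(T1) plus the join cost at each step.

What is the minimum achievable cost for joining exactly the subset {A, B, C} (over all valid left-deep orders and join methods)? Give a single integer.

3100

Selinger DP over subsets of {A,B,C}:
  {C}: scan cost=40, card=40
  {B}: scan cost=80, card=80
  {A}: scan cost=250, card=250
  {BC}: card=160; try (B,nl_idx)→480, (C,hash)→640, (C,nl_idx)→720, (B,merge)→960, (C,merge)→1000, (B,hash)→1200 …(+2); best=480 via (B,nl_idx)
  {AC}: card=1000; try (C,hash)→980, (A,merge)→2570, (C,nl_idx)→2750, (C,merge)→2780, (A,hash)→4080, (A,nl)→10040 …(+1); best=980 via (C,hash)
  {ABC}: card=4000; try (B,hash)→3100, (A,merge)→4170, (A,hash)→4640, (B,nl_idx)→11980, (B,merge)→12620, (A,nl)→40480 …(+1); best=3100 via (B,hash)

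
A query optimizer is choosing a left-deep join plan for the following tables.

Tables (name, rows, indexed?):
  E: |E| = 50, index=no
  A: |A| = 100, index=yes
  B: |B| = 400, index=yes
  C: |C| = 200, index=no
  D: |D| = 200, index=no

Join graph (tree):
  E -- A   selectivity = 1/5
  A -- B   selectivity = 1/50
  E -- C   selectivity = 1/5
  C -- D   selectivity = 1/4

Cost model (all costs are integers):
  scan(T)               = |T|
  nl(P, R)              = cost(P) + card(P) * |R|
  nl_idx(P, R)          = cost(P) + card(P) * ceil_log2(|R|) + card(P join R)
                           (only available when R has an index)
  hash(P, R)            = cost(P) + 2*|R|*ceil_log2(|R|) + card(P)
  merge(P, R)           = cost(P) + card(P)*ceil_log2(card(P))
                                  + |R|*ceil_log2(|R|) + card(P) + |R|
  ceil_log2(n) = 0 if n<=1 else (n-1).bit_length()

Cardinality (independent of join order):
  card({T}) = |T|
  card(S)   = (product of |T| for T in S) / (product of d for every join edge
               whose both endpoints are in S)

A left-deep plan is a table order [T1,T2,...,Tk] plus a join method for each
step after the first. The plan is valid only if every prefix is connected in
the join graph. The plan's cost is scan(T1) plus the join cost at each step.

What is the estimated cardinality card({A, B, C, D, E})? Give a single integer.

16000000

Tables in S: A(100), B(400), C(200), D(200), E(50)
Edges inside S: E-A(d=5), A-B(d=50), E-C(d=5), C-D(d=4)
numerator = 100 * 400 * 200 * 200 * 50 = 80000000000
denominator = 5 * 50 * 5 * 4 = 5000
card(S) = 80000000000 / 5000 = 16000000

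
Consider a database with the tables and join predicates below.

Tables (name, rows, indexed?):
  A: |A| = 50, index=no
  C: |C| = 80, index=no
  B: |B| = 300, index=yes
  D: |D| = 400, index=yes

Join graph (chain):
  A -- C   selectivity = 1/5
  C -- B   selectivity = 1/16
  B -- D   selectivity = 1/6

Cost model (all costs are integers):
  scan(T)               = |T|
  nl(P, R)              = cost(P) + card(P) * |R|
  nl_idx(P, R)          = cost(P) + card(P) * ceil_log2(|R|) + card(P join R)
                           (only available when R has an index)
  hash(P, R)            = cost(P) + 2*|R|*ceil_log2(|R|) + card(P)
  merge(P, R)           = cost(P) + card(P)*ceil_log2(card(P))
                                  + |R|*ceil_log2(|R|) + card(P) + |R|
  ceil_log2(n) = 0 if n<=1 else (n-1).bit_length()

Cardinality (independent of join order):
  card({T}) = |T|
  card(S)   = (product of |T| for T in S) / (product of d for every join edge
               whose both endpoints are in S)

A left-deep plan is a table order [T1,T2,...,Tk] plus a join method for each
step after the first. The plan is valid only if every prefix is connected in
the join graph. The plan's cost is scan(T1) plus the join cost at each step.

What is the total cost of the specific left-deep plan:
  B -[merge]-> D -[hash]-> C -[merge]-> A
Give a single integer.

1828770

step 1: scan B: cost=300, card=300
step 2: join D via merge
    card(P join D) = 300*400/(6) = 20000
    cost = 300 + 300*9 + 400*9 + 300 + 400 = 7300
step 3: join C via hash
    card(P join C) = 20000*80/(16) = 100000
    cost = 7300 + 2*80*7 + 20000 = 28420
step 4: join A via merge
    card(P join A) = 100000*50/(5) = 1000000
    cost = 28420 + 100000*17 + 50*6 + 100000 + 50 = 1828770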